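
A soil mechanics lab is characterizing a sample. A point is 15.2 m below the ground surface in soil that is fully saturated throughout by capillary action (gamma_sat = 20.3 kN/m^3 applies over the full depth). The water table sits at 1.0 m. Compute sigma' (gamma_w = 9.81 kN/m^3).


Total stress = gamma_sat * depth
sigma = 20.3 * 15.2 = 308.56 kPa
Pore water pressure u = gamma_w * (depth - d_wt)
u = 9.81 * (15.2 - 1.0) = 139.302 kPa
Effective stress = sigma - u
sigma' = 308.56 - 139.302 = 169.26 kPa


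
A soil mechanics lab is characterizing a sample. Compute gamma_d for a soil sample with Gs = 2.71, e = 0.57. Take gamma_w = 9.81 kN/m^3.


Using gamma_d = Gs * gamma_w / (1 + e)
gamma_d = 2.71 * 9.81 / (1 + 0.57)
gamma_d = 2.71 * 9.81 / 1.57
gamma_d = 16.933 kN/m^3


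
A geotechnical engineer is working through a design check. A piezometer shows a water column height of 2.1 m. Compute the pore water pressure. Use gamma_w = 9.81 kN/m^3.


Result: 20.6 kPa

Derivation:
Using u = gamma_w * h_w
u = 9.81 * 2.1
u = 20.6 kPa


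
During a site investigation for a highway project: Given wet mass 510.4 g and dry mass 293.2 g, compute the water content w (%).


Using w = (m_wet - m_dry) / m_dry * 100
m_wet - m_dry = 510.4 - 293.2 = 217.2 g
w = 217.2 / 293.2 * 100
w = 74.08 %


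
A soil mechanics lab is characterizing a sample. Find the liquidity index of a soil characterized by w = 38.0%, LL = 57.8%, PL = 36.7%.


First compute the plasticity index:
PI = LL - PL = 57.8 - 36.7 = 21.1
Then compute the liquidity index:
LI = (w - PL) / PI
LI = (38.0 - 36.7) / 21.1
LI = 0.062


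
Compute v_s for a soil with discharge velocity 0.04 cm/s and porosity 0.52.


Using v_s = v_d / n
v_s = 0.04 / 0.52
v_s = 0.07692 cm/s


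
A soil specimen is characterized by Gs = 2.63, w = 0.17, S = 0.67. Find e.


Result: 0.6673

Derivation:
Using the relation e = Gs * w / S
e = 2.63 * 0.17 / 0.67
e = 0.6673


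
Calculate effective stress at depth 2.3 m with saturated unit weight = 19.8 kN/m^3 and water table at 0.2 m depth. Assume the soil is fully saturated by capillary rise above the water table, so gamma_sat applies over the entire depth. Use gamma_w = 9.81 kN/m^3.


Result: 24.94 kPa

Derivation:
Total stress = gamma_sat * depth
sigma = 19.8 * 2.3 = 45.54 kPa
Pore water pressure u = gamma_w * (depth - d_wt)
u = 9.81 * (2.3 - 0.2) = 20.601 kPa
Effective stress = sigma - u
sigma' = 45.54 - 20.601 = 24.94 kPa


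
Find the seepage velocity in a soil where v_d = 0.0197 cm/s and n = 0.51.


Result: 0.03863 cm/s

Derivation:
Using v_s = v_d / n
v_s = 0.0197 / 0.51
v_s = 0.03863 cm/s


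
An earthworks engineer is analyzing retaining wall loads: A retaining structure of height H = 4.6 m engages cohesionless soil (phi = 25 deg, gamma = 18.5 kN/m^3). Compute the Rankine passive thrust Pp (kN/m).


Compute passive earth pressure coefficient:
Kp = tan^2(45 + phi/2) = tan^2(57.5) = 2.463913
Compute passive force:
Pp = 0.5 * Kp * gamma * H^2
Pp = 0.5 * 2.463913 * 18.5 * 4.6^2
Pp = 482.26 kN/m


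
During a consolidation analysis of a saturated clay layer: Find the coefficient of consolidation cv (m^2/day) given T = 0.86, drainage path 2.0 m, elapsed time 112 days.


Using cv = T * H_dr^2 / t
H_dr^2 = 2.0^2 = 4.0
cv = 0.86 * 4.0 / 112
cv = 0.03071 m^2/day


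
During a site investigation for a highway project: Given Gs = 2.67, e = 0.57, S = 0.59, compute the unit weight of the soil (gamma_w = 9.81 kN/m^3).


Using gamma = gamma_w * (Gs + S*e) / (1 + e)
Numerator: Gs + S*e = 2.67 + 0.59*0.57 = 3.0063
Denominator: 1 + e = 1 + 0.57 = 1.57
gamma = 9.81 * 3.0063 / 1.57
gamma = 18.785 kN/m^3


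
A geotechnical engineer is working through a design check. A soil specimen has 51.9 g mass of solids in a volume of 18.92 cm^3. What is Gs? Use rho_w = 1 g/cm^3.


Using Gs = m_s / (V_s * rho_w)
Since rho_w = 1 g/cm^3:
Gs = 51.9 / 18.92
Gs = 2.743


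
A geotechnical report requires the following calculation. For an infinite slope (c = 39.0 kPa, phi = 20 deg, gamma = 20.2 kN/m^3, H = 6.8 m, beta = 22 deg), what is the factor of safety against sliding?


Using Fs = c / (gamma*H*sin(beta)*cos(beta)) + tan(phi)/tan(beta)
Cohesion contribution = 39.0 / (20.2*6.8*sin(22)*cos(22))
Cohesion contribution = 0.817453
Friction contribution = tan(20)/tan(22) = 0.900858
Fs = 0.817453 + 0.900858
Fs = 1.718


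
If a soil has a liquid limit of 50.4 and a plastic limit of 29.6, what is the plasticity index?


Result: 20.8

Derivation:
Using PI = LL - PL
PI = 50.4 - 29.6
PI = 20.8


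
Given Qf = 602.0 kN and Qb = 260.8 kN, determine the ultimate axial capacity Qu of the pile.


Using Qu = Qf + Qb
Qu = 602.0 + 260.8
Qu = 862.8 kN


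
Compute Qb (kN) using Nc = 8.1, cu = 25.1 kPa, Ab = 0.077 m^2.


Using Qb = Nc * cu * Ab
Qb = 8.1 * 25.1 * 0.077
Qb = 15.65 kN


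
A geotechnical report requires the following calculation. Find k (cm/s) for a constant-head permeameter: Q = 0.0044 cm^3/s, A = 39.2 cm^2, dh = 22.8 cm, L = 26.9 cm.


Compute hydraulic gradient:
i = dh / L = 22.8 / 26.9 = 0.847584
Then apply Darcy's law:
k = Q / (A * i)
k = 0.0044 / (39.2 * 0.847584)
k = 0.0044 / 33.2253
k = 0.000132 cm/s


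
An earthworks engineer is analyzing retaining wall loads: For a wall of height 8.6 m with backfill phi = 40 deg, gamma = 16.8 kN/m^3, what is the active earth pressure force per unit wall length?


Compute active earth pressure coefficient:
Ka = tan^2(45 - phi/2) = tan^2(25.0) = 0.217443
Compute active force:
Pa = 0.5 * Ka * gamma * H^2
Pa = 0.5 * 0.217443 * 16.8 * 8.6^2
Pa = 135.09 kN/m


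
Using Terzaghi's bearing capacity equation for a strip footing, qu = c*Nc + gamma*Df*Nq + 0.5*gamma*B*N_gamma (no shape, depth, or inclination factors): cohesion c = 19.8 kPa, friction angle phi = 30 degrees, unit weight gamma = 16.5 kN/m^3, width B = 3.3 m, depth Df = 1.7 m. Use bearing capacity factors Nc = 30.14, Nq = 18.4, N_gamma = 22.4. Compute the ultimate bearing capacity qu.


Result: 1722.73 kPa

Derivation:
Compute qu = c*Nc + gamma*Df*Nq + 0.5*gamma*B*N_gamma
Term 1: 19.8 * 30.14 = 596.772
Term 2: 16.5 * 1.7 * 18.4 = 516.12
Term 3: 0.5 * 16.5 * 3.3 * 22.4 = 609.84
qu = 596.772 + 516.12 + 609.84
qu = 1722.73 kPa


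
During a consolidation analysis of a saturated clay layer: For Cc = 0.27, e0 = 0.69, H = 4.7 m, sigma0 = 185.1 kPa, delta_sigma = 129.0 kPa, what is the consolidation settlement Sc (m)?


Using Sc = Cc * H / (1 + e0) * log10((sigma0 + delta_sigma) / sigma0)
Stress ratio = (185.1 + 129.0) / 185.1 = 1.69692
log10(1.69692) = 0.229662
Cc * H / (1 + e0) = 0.27 * 4.7 / (1 + 0.69) = 0.750888
Sc = 0.750888 * 0.229662
Sc = 0.1724 m


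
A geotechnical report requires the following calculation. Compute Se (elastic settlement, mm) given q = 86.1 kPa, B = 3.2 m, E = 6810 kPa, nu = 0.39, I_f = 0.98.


Using Se = q * B * (1 - nu^2) * I_f / E
1 - nu^2 = 1 - 0.39^2 = 0.8479
Se = 86.1 * 3.2 * 0.8479 * 0.98 / 6810
Se = 0.033618 m
Convert to mm: Se = 0.033618 * 1000 = 33.618 mm


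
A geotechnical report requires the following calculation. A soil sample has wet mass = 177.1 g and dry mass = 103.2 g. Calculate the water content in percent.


Using w = (m_wet - m_dry) / m_dry * 100
m_wet - m_dry = 177.1 - 103.2 = 73.9 g
w = 73.9 / 103.2 * 100
w = 71.61 %


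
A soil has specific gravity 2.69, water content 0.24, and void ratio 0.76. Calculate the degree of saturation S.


Result: 0.8495

Derivation:
Using S = Gs * w / e
S = 2.69 * 0.24 / 0.76
S = 0.8495


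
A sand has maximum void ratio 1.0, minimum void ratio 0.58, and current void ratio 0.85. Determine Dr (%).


Result: 35.71 %

Derivation:
Using Dr = (e_max - e) / (e_max - e_min) * 100
e_max - e = 1.0 - 0.85 = 0.15
e_max - e_min = 1.0 - 0.58 = 0.42
Dr = 0.15 / 0.42 * 100
Dr = 35.71 %


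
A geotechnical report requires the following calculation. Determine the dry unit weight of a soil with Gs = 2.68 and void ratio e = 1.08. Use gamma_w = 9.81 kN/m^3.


Result: 12.64 kN/m^3

Derivation:
Using gamma_d = Gs * gamma_w / (1 + e)
gamma_d = 2.68 * 9.81 / (1 + 1.08)
gamma_d = 2.68 * 9.81 / 2.08
gamma_d = 12.64 kN/m^3


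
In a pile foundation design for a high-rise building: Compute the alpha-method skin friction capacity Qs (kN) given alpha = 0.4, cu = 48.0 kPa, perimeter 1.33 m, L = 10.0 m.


Using Qs = alpha * cu * perimeter * L
Qs = 0.4 * 48.0 * 1.33 * 10.0
Qs = 255.36 kN


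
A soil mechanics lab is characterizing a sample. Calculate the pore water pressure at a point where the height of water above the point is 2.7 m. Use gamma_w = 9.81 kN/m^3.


Using u = gamma_w * h_w
u = 9.81 * 2.7
u = 26.49 kPa


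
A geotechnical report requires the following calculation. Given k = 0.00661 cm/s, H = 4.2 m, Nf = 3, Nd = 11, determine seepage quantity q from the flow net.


Result: 7.571e-05 m^3/s per m

Derivation:
Convert k to m/s for unit consistency with H:
k = 0.00661 cm/s = 0.00661 / 100 m/s = 6.61e-05 m/s
Using q = k * H * Nf / Nd
Nf / Nd = 3 / 11 = 0.2727
q = 6.61e-05 * 4.2 * 0.2727
q = 7.571e-05 m^3/s per m


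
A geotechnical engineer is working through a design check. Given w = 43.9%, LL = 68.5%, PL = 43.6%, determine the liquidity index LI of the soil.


First compute the plasticity index:
PI = LL - PL = 68.5 - 43.6 = 24.9
Then compute the liquidity index:
LI = (w - PL) / PI
LI = (43.9 - 43.6) / 24.9
LI = 0.012


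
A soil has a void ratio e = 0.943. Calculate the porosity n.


Using the relation n = e / (1 + e)
n = 0.943 / (1 + 0.943)
n = 0.943 / 1.943
n = 0.4853


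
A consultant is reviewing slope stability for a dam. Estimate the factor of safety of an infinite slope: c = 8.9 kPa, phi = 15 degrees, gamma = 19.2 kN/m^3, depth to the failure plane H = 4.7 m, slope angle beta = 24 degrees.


Using Fs = c / (gamma*H*sin(beta)*cos(beta)) + tan(phi)/tan(beta)
Cohesion contribution = 8.9 / (19.2*4.7*sin(24)*cos(24))
Cohesion contribution = 0.265428
Friction contribution = tan(15)/tan(24) = 0.601824
Fs = 0.265428 + 0.601824
Fs = 0.867


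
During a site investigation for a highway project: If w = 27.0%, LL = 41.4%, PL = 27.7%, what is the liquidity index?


First compute the plasticity index:
PI = LL - PL = 41.4 - 27.7 = 13.7
Then compute the liquidity index:
LI = (w - PL) / PI
LI = (27.0 - 27.7) / 13.7
LI = -0.051


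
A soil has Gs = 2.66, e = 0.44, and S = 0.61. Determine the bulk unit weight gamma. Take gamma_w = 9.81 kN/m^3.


Result: 19.95 kN/m^3

Derivation:
Using gamma = gamma_w * (Gs + S*e) / (1 + e)
Numerator: Gs + S*e = 2.66 + 0.61*0.44 = 2.9284
Denominator: 1 + e = 1 + 0.44 = 1.44
gamma = 9.81 * 2.9284 / 1.44
gamma = 19.95 kN/m^3


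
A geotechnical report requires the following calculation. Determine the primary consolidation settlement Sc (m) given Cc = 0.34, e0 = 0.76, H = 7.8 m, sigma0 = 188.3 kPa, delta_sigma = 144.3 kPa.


Using Sc = Cc * H / (1 + e0) * log10((sigma0 + delta_sigma) / sigma0)
Stress ratio = (188.3 + 144.3) / 188.3 = 1.76633
log10(1.76633) = 0.247072
Cc * H / (1 + e0) = 0.34 * 7.8 / (1 + 0.76) = 1.50682
Sc = 1.50682 * 0.247072
Sc = 0.3723 m


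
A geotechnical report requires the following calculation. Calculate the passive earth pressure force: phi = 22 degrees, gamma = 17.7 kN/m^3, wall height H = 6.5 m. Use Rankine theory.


Compute passive earth pressure coefficient:
Kp = tan^2(45 + phi/2) = tan^2(56.0) = 2.197987
Compute passive force:
Pp = 0.5 * Kp * gamma * H^2
Pp = 0.5 * 2.197987 * 17.7 * 6.5^2
Pp = 821.85 kN/m


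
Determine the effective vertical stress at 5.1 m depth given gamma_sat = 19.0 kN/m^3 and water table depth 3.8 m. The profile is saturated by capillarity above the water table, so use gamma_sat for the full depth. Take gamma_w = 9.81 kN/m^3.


Total stress = gamma_sat * depth
sigma = 19.0 * 5.1 = 96.9 kPa
Pore water pressure u = gamma_w * (depth - d_wt)
u = 9.81 * (5.1 - 3.8) = 12.753 kPa
Effective stress = sigma - u
sigma' = 96.9 - 12.753 = 84.15 kPa


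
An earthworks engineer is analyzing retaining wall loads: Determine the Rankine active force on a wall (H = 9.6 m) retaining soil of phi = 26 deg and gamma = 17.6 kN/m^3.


Result: 316.67 kN/m

Derivation:
Compute active earth pressure coefficient:
Ka = tan^2(45 - phi/2) = tan^2(32.0) = 0.390462
Compute active force:
Pa = 0.5 * Ka * gamma * H^2
Pa = 0.5 * 0.390462 * 17.6 * 9.6^2
Pa = 316.67 kN/m


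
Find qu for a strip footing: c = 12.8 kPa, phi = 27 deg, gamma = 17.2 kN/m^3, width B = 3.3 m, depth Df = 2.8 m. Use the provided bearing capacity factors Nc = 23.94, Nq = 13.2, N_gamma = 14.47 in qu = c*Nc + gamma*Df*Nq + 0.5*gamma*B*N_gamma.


Result: 1352.8 kPa

Derivation:
Compute qu = c*Nc + gamma*Df*Nq + 0.5*gamma*B*N_gamma
Term 1: 12.8 * 23.94 = 306.432
Term 2: 17.2 * 2.8 * 13.2 = 635.712
Term 3: 0.5 * 17.2 * 3.3 * 14.47 = 410.6586
qu = 306.432 + 635.712 + 410.6586
qu = 1352.8 kPa


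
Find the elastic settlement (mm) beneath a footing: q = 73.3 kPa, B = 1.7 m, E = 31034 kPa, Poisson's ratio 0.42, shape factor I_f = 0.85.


Using Se = q * B * (1 - nu^2) * I_f / E
1 - nu^2 = 1 - 0.42^2 = 0.8236
Se = 73.3 * 1.7 * 0.8236 * 0.85 / 31034
Se = 0.002811 m
Convert to mm: Se = 0.002811 * 1000 = 2.811 mm


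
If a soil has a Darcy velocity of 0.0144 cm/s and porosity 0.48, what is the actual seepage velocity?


Using v_s = v_d / n
v_s = 0.0144 / 0.48
v_s = 0.03 cm/s


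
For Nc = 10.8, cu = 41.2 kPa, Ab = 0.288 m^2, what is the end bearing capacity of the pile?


Result: 128.15 kN

Derivation:
Using Qb = Nc * cu * Ab
Qb = 10.8 * 41.2 * 0.288
Qb = 128.15 kN


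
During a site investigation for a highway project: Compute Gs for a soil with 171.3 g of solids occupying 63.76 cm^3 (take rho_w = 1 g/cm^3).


Using Gs = m_s / (V_s * rho_w)
Since rho_w = 1 g/cm^3:
Gs = 171.3 / 63.76
Gs = 2.687


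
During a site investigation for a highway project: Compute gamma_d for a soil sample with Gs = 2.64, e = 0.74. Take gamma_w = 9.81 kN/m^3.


Result: 14.884 kN/m^3

Derivation:
Using gamma_d = Gs * gamma_w / (1 + e)
gamma_d = 2.64 * 9.81 / (1 + 0.74)
gamma_d = 2.64 * 9.81 / 1.74
gamma_d = 14.884 kN/m^3


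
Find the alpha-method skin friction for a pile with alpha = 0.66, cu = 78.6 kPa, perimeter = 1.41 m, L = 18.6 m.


Using Qs = alpha * cu * perimeter * L
Qs = 0.66 * 78.6 * 1.41 * 18.6
Qs = 1360.5 kN


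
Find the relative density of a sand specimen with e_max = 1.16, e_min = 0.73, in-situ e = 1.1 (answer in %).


Using Dr = (e_max - e) / (e_max - e_min) * 100
e_max - e = 1.16 - 1.1 = 0.06
e_max - e_min = 1.16 - 0.73 = 0.43
Dr = 0.06 / 0.43 * 100
Dr = 13.95 %


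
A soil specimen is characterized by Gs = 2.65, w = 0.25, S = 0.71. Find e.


Result: 0.9331

Derivation:
Using the relation e = Gs * w / S
e = 2.65 * 0.25 / 0.71
e = 0.9331


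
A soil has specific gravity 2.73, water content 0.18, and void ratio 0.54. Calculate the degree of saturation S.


Result: 0.91

Derivation:
Using S = Gs * w / e
S = 2.73 * 0.18 / 0.54
S = 0.91


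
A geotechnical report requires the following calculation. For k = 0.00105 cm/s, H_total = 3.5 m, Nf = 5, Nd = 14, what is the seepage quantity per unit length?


Convert k to m/s for unit consistency with H:
k = 0.00105 cm/s = 0.00105 / 100 m/s = 1.05e-05 m/s
Using q = k * H * Nf / Nd
Nf / Nd = 5 / 14 = 0.3571
q = 1.05e-05 * 3.5 * 0.3571
q = 1.312e-05 m^3/s per m


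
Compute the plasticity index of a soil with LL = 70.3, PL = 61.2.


Using PI = LL - PL
PI = 70.3 - 61.2
PI = 9.1


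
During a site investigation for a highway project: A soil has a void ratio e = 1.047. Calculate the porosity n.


Result: 0.5115

Derivation:
Using the relation n = e / (1 + e)
n = 1.047 / (1 + 1.047)
n = 1.047 / 2.047
n = 0.5115


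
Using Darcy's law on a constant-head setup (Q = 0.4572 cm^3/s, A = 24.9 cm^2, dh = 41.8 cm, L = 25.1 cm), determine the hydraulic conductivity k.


Result: 0.011026 cm/s

Derivation:
Compute hydraulic gradient:
i = dh / L = 41.8 / 25.1 = 1.66534
Then apply Darcy's law:
k = Q / (A * i)
k = 0.4572 / (24.9 * 1.66534)
k = 0.4572 / 41.4669
k = 0.011026 cm/s


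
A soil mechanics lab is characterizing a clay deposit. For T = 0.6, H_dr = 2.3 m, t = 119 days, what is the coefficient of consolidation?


Using cv = T * H_dr^2 / t
H_dr^2 = 2.3^2 = 5.29
cv = 0.6 * 5.29 / 119
cv = 0.02667 m^2/day


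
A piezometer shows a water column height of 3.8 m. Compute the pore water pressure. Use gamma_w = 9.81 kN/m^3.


Result: 37.28 kPa

Derivation:
Using u = gamma_w * h_w
u = 9.81 * 3.8
u = 37.28 kPa


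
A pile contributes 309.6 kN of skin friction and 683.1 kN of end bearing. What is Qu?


Using Qu = Qf + Qb
Qu = 309.6 + 683.1
Qu = 992.7 kN


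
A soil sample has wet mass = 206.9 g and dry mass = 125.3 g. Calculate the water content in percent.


Using w = (m_wet - m_dry) / m_dry * 100
m_wet - m_dry = 206.9 - 125.3 = 81.6 g
w = 81.6 / 125.3 * 100
w = 65.12 %


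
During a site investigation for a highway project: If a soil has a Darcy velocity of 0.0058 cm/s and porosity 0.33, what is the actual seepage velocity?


Using v_s = v_d / n
v_s = 0.0058 / 0.33
v_s = 0.01758 cm/s


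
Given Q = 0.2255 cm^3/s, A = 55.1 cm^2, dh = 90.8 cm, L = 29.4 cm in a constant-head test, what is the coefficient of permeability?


Compute hydraulic gradient:
i = dh / L = 90.8 / 29.4 = 3.08844
Then apply Darcy's law:
k = Q / (A * i)
k = 0.2255 / (55.1 * 3.08844)
k = 0.2255 / 170.173
k = 0.001325 cm/s


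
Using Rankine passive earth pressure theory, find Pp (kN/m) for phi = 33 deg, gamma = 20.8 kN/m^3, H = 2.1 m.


Result: 155.58 kN/m

Derivation:
Compute passive earth pressure coefficient:
Kp = tan^2(45 + phi/2) = tan^2(61.5) = 3.39212
Compute passive force:
Pp = 0.5 * Kp * gamma * H^2
Pp = 0.5 * 3.39212 * 20.8 * 2.1^2
Pp = 155.58 kN/m


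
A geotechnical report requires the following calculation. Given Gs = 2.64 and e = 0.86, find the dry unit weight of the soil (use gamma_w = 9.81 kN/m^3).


Using gamma_d = Gs * gamma_w / (1 + e)
gamma_d = 2.64 * 9.81 / (1 + 0.86)
gamma_d = 2.64 * 9.81 / 1.86
gamma_d = 13.924 kN/m^3


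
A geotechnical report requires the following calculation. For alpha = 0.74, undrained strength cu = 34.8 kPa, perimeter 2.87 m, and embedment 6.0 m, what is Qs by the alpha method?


Using Qs = alpha * cu * perimeter * L
Qs = 0.74 * 34.8 * 2.87 * 6.0
Qs = 443.45 kN


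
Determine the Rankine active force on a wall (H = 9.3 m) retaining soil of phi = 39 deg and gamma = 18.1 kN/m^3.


Result: 178.08 kN/m

Derivation:
Compute active earth pressure coefficient:
Ka = tan^2(45 - phi/2) = tan^2(25.5) = 0.227506
Compute active force:
Pa = 0.5 * Ka * gamma * H^2
Pa = 0.5 * 0.227506 * 18.1 * 9.3^2
Pa = 178.08 kN/m


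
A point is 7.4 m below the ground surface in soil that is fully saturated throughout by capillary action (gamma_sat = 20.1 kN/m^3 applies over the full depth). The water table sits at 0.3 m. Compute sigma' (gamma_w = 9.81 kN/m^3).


Total stress = gamma_sat * depth
sigma = 20.1 * 7.4 = 148.74 kPa
Pore water pressure u = gamma_w * (depth - d_wt)
u = 9.81 * (7.4 - 0.3) = 69.651 kPa
Effective stress = sigma - u
sigma' = 148.74 - 69.651 = 79.09 kPa


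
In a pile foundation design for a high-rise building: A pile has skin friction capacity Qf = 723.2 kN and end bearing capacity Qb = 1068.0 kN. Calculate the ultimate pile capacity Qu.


Result: 1791.2 kN

Derivation:
Using Qu = Qf + Qb
Qu = 723.2 + 1068.0
Qu = 1791.2 kN


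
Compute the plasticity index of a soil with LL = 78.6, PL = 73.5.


Result: 5.1

Derivation:
Using PI = LL - PL
PI = 78.6 - 73.5
PI = 5.1


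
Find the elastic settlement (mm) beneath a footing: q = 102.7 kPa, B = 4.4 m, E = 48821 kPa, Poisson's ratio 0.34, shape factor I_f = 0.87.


Using Se = q * B * (1 - nu^2) * I_f / E
1 - nu^2 = 1 - 0.34^2 = 0.8844
Se = 102.7 * 4.4 * 0.8844 * 0.87 / 48821
Se = 0.007122 m
Convert to mm: Se = 0.007122 * 1000 = 7.122 mm


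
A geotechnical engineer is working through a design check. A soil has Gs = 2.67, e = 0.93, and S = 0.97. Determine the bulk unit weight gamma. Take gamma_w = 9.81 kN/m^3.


Result: 18.157 kN/m^3

Derivation:
Using gamma = gamma_w * (Gs + S*e) / (1 + e)
Numerator: Gs + S*e = 2.67 + 0.97*0.93 = 3.5721
Denominator: 1 + e = 1 + 0.93 = 1.93
gamma = 9.81 * 3.5721 / 1.93
gamma = 18.157 kN/m^3


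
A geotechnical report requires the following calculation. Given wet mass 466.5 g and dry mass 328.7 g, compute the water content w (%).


Using w = (m_wet - m_dry) / m_dry * 100
m_wet - m_dry = 466.5 - 328.7 = 137.8 g
w = 137.8 / 328.7 * 100
w = 41.92 %


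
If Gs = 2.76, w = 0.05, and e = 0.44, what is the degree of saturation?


Result: 0.3136

Derivation:
Using S = Gs * w / e
S = 2.76 * 0.05 / 0.44
S = 0.3136


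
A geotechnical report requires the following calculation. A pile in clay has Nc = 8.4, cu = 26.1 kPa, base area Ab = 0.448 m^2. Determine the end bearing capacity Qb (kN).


Using Qb = Nc * cu * Ab
Qb = 8.4 * 26.1 * 0.448
Qb = 98.22 kN


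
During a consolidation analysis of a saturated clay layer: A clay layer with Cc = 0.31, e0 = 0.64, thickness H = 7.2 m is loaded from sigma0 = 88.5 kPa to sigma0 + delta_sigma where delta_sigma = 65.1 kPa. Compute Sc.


Using Sc = Cc * H / (1 + e0) * log10((sigma0 + delta_sigma) / sigma0)
Stress ratio = (88.5 + 65.1) / 88.5 = 1.73559
log10(1.73559) = 0.239448
Cc * H / (1 + e0) = 0.31 * 7.2 / (1 + 0.64) = 1.36098
Sc = 1.36098 * 0.239448
Sc = 0.3259 m


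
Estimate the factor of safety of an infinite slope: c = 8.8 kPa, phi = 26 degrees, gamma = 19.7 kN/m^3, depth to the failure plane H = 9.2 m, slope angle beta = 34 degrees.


Using Fs = c / (gamma*H*sin(beta)*cos(beta)) + tan(phi)/tan(beta)
Cohesion contribution = 8.8 / (19.7*9.2*sin(34)*cos(34))
Cohesion contribution = 0.104735
Friction contribution = tan(26)/tan(34) = 0.723093
Fs = 0.104735 + 0.723093
Fs = 0.828


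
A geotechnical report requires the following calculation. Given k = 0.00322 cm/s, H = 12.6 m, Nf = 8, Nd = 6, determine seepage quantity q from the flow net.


Result: 0.000541 m^3/s per m

Derivation:
Convert k to m/s for unit consistency with H:
k = 0.00322 cm/s = 0.00322 / 100 m/s = 3.22e-05 m/s
Using q = k * H * Nf / Nd
Nf / Nd = 8 / 6 = 1.3333
q = 3.22e-05 * 12.6 * 1.3333
q = 0.000541 m^3/s per m


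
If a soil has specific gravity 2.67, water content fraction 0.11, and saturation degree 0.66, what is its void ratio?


Using the relation e = Gs * w / S
e = 2.67 * 0.11 / 0.66
e = 0.445


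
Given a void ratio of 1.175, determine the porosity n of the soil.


Using the relation n = e / (1 + e)
n = 1.175 / (1 + 1.175)
n = 1.175 / 2.175
n = 0.5402


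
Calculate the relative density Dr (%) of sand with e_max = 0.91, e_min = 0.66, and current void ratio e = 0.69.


Using Dr = (e_max - e) / (e_max - e_min) * 100
e_max - e = 0.91 - 0.69 = 0.22
e_max - e_min = 0.91 - 0.66 = 0.25
Dr = 0.22 / 0.25 * 100
Dr = 88.0 %


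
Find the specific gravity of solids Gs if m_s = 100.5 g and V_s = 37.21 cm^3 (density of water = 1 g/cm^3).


Result: 2.701

Derivation:
Using Gs = m_s / (V_s * rho_w)
Since rho_w = 1 g/cm^3:
Gs = 100.5 / 37.21
Gs = 2.701


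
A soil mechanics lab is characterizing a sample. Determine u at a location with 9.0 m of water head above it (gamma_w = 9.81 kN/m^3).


Using u = gamma_w * h_w
u = 9.81 * 9.0
u = 88.29 kPa


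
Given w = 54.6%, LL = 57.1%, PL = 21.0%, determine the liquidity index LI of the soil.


First compute the plasticity index:
PI = LL - PL = 57.1 - 21.0 = 36.1
Then compute the liquidity index:
LI = (w - PL) / PI
LI = (54.6 - 21.0) / 36.1
LI = 0.931


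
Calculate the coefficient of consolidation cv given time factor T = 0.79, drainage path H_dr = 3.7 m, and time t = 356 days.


Result: 0.03038 m^2/day

Derivation:
Using cv = T * H_dr^2 / t
H_dr^2 = 3.7^2 = 13.69
cv = 0.79 * 13.69 / 356
cv = 0.03038 m^2/day


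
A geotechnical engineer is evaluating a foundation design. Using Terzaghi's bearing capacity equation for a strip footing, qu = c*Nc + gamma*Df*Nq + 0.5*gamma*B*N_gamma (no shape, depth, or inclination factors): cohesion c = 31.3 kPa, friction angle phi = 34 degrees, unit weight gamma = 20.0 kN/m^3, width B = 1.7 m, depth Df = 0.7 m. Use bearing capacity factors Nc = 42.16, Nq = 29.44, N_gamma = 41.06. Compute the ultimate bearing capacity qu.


Compute qu = c*Nc + gamma*Df*Nq + 0.5*gamma*B*N_gamma
Term 1: 31.3 * 42.16 = 1319.608
Term 2: 20.0 * 0.7 * 29.44 = 412.16
Term 3: 0.5 * 20.0 * 1.7 * 41.06 = 698.02
qu = 1319.608 + 412.16 + 698.02
qu = 2429.79 kPa


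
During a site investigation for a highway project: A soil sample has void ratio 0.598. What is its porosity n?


Using the relation n = e / (1 + e)
n = 0.598 / (1 + 0.598)
n = 0.598 / 1.598
n = 0.3742


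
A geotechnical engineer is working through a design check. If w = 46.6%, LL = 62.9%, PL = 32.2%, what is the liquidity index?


First compute the plasticity index:
PI = LL - PL = 62.9 - 32.2 = 30.7
Then compute the liquidity index:
LI = (w - PL) / PI
LI = (46.6 - 32.2) / 30.7
LI = 0.469


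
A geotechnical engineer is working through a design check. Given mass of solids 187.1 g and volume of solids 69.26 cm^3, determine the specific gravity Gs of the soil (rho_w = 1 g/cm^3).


Using Gs = m_s / (V_s * rho_w)
Since rho_w = 1 g/cm^3:
Gs = 187.1 / 69.26
Gs = 2.701


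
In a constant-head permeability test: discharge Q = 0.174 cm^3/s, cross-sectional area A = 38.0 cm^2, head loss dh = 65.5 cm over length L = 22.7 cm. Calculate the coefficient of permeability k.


Compute hydraulic gradient:
i = dh / L = 65.5 / 22.7 = 2.88546
Then apply Darcy's law:
k = Q / (A * i)
k = 0.174 / (38.0 * 2.88546)
k = 0.174 / 109.648
k = 0.001587 cm/s


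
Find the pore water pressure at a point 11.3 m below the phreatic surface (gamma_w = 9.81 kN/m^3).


Using u = gamma_w * h_w
u = 9.81 * 11.3
u = 110.85 kPa


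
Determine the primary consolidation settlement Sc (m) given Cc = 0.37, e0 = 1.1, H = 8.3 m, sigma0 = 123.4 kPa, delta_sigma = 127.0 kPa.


Using Sc = Cc * H / (1 + e0) * log10((sigma0 + delta_sigma) / sigma0)
Stress ratio = (123.4 + 127.0) / 123.4 = 2.02917
log10(2.02917) = 0.307319
Cc * H / (1 + e0) = 0.37 * 8.3 / (1 + 1.1) = 1.46238
Sc = 1.46238 * 0.307319
Sc = 0.4494 m


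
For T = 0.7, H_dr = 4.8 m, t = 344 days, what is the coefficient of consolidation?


Result: 0.04688 m^2/day

Derivation:
Using cv = T * H_dr^2 / t
H_dr^2 = 4.8^2 = 23.04
cv = 0.7 * 23.04 / 344
cv = 0.04688 m^2/day


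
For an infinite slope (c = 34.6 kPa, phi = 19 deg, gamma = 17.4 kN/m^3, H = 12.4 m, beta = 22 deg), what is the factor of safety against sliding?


Using Fs = c / (gamma*H*sin(beta)*cos(beta)) + tan(phi)/tan(beta)
Cohesion contribution = 34.6 / (17.4*12.4*sin(22)*cos(22))
Cohesion contribution = 0.461704
Friction contribution = tan(19)/tan(22) = 0.852241
Fs = 0.461704 + 0.852241
Fs = 1.314


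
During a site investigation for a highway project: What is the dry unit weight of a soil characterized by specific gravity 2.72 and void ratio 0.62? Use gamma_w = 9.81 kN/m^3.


Using gamma_d = Gs * gamma_w / (1 + e)
gamma_d = 2.72 * 9.81 / (1 + 0.62)
gamma_d = 2.72 * 9.81 / 1.62
gamma_d = 16.471 kN/m^3


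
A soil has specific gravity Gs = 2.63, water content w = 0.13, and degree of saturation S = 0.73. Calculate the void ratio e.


Result: 0.4684

Derivation:
Using the relation e = Gs * w / S
e = 2.63 * 0.13 / 0.73
e = 0.4684


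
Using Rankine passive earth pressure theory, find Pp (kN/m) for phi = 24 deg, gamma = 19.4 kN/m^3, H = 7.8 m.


Compute passive earth pressure coefficient:
Kp = tan^2(45 + phi/2) = tan^2(57.0) = 2.371184
Compute passive force:
Pp = 0.5 * Kp * gamma * H^2
Pp = 0.5 * 2.371184 * 19.4 * 7.8^2
Pp = 1399.35 kN/m


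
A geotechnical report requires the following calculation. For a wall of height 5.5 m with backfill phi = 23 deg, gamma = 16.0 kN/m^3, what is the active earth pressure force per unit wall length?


Compute active earth pressure coefficient:
Ka = tan^2(45 - phi/2) = tan^2(33.5) = 0.438092
Compute active force:
Pa = 0.5 * Ka * gamma * H^2
Pa = 0.5 * 0.438092 * 16.0 * 5.5^2
Pa = 106.02 kN/m


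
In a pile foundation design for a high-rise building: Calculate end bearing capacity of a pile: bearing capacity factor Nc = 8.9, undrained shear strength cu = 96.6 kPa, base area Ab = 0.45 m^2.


Result: 386.88 kN

Derivation:
Using Qb = Nc * cu * Ab
Qb = 8.9 * 96.6 * 0.45
Qb = 386.88 kN


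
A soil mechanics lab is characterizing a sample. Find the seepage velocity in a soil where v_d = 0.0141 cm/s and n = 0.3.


Using v_s = v_d / n
v_s = 0.0141 / 0.3
v_s = 0.047 cm/s


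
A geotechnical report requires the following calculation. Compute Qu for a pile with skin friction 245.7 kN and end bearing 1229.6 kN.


Using Qu = Qf + Qb
Qu = 245.7 + 1229.6
Qu = 1475.3 kN


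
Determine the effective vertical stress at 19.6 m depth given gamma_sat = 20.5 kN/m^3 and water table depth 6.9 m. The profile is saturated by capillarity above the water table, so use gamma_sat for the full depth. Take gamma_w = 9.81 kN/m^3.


Total stress = gamma_sat * depth
sigma = 20.5 * 19.6 = 401.8 kPa
Pore water pressure u = gamma_w * (depth - d_wt)
u = 9.81 * (19.6 - 6.9) = 124.587 kPa
Effective stress = sigma - u
sigma' = 401.8 - 124.587 = 277.21 kPa


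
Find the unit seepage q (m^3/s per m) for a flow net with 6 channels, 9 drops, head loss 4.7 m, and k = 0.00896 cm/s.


Convert k to m/s for unit consistency with H:
k = 0.00896 cm/s = 0.00896 / 100 m/s = 8.96e-05 m/s
Using q = k * H * Nf / Nd
Nf / Nd = 6 / 9 = 0.6667
q = 8.96e-05 * 4.7 * 0.6667
q = 0.0002807 m^3/s per m


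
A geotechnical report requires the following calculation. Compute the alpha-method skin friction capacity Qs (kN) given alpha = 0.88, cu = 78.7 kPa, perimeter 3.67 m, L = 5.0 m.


Using Qs = alpha * cu * perimeter * L
Qs = 0.88 * 78.7 * 3.67 * 5.0
Qs = 1270.85 kN


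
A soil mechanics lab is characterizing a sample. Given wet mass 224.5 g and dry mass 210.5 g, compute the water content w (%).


Result: 6.65 %

Derivation:
Using w = (m_wet - m_dry) / m_dry * 100
m_wet - m_dry = 224.5 - 210.5 = 14.0 g
w = 14.0 / 210.5 * 100
w = 6.65 %


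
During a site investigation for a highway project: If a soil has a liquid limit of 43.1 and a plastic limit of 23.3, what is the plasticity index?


Result: 19.8

Derivation:
Using PI = LL - PL
PI = 43.1 - 23.3
PI = 19.8


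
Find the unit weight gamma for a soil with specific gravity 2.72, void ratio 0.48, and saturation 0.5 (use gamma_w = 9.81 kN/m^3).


Result: 19.62 kN/m^3

Derivation:
Using gamma = gamma_w * (Gs + S*e) / (1 + e)
Numerator: Gs + S*e = 2.72 + 0.5*0.48 = 2.96
Denominator: 1 + e = 1 + 0.48 = 1.48
gamma = 9.81 * 2.96 / 1.48
gamma = 19.62 kN/m^3


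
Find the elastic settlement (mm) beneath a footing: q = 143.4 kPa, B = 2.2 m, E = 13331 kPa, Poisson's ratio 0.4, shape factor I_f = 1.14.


Result: 22.662 mm

Derivation:
Using Se = q * B * (1 - nu^2) * I_f / E
1 - nu^2 = 1 - 0.4^2 = 0.84
Se = 143.4 * 2.2 * 0.84 * 1.14 / 13331
Se = 0.022662 m
Convert to mm: Se = 0.022662 * 1000 = 22.662 mm


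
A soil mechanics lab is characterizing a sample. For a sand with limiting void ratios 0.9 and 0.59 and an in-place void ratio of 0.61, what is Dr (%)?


Using Dr = (e_max - e) / (e_max - e_min) * 100
e_max - e = 0.9 - 0.61 = 0.29
e_max - e_min = 0.9 - 0.59 = 0.31
Dr = 0.29 / 0.31 * 100
Dr = 93.55 %


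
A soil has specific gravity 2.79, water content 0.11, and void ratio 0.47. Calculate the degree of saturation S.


Using S = Gs * w / e
S = 2.79 * 0.11 / 0.47
S = 0.653


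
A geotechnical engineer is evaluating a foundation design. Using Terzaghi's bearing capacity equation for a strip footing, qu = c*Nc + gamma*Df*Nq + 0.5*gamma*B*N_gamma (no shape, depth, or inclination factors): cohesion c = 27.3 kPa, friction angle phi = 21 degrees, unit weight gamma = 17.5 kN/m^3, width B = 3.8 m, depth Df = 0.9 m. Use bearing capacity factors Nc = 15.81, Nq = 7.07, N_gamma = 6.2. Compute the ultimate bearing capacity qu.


Result: 749.12 kPa

Derivation:
Compute qu = c*Nc + gamma*Df*Nq + 0.5*gamma*B*N_gamma
Term 1: 27.3 * 15.81 = 431.613
Term 2: 17.5 * 0.9 * 7.07 = 111.3525
Term 3: 0.5 * 17.5 * 3.8 * 6.2 = 206.15
qu = 431.613 + 111.3525 + 206.15
qu = 749.12 kPa


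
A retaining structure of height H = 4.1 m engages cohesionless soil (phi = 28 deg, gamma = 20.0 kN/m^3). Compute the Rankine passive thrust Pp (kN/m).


Compute passive earth pressure coefficient:
Kp = tan^2(45 + phi/2) = tan^2(59.0) = 2.769826
Compute passive force:
Pp = 0.5 * Kp * gamma * H^2
Pp = 0.5 * 2.769826 * 20.0 * 4.1^2
Pp = 465.61 kN/m


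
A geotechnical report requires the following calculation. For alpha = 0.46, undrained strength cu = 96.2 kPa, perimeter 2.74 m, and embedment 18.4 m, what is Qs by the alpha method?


Using Qs = alpha * cu * perimeter * L
Qs = 0.46 * 96.2 * 2.74 * 18.4
Qs = 2231.01 kN


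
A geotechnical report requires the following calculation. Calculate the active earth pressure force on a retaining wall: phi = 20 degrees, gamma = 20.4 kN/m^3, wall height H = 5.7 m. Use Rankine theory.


Compute active earth pressure coefficient:
Ka = tan^2(45 - phi/2) = tan^2(35.0) = 0.490291
Compute active force:
Pa = 0.5 * Ka * gamma * H^2
Pa = 0.5 * 0.490291 * 20.4 * 5.7^2
Pa = 162.48 kN/m


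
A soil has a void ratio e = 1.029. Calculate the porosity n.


Using the relation n = e / (1 + e)
n = 1.029 / (1 + 1.029)
n = 1.029 / 2.029
n = 0.5071


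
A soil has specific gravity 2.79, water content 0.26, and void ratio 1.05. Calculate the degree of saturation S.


Result: 0.6909

Derivation:
Using S = Gs * w / e
S = 2.79 * 0.26 / 1.05
S = 0.6909


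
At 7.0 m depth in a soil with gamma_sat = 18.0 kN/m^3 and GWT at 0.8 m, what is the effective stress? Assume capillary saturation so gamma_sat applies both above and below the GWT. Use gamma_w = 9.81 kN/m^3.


Total stress = gamma_sat * depth
sigma = 18.0 * 7.0 = 126.0 kPa
Pore water pressure u = gamma_w * (depth - d_wt)
u = 9.81 * (7.0 - 0.8) = 60.822 kPa
Effective stress = sigma - u
sigma' = 126.0 - 60.822 = 65.18 kPa


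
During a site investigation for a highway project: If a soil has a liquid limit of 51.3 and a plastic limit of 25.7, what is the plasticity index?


Result: 25.6

Derivation:
Using PI = LL - PL
PI = 51.3 - 25.7
PI = 25.6


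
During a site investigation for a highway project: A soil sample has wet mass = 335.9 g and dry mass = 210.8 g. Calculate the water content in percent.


Using w = (m_wet - m_dry) / m_dry * 100
m_wet - m_dry = 335.9 - 210.8 = 125.1 g
w = 125.1 / 210.8 * 100
w = 59.35 %


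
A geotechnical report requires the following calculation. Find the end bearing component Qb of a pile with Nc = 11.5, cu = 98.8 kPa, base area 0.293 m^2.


Using Qb = Nc * cu * Ab
Qb = 11.5 * 98.8 * 0.293
Qb = 332.91 kN


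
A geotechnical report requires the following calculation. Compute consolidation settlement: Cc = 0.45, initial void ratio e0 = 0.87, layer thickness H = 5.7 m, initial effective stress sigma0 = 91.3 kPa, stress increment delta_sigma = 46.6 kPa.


Result: 0.2457 m

Derivation:
Using Sc = Cc * H / (1 + e0) * log10((sigma0 + delta_sigma) / sigma0)
Stress ratio = (91.3 + 46.6) / 91.3 = 1.51041
log10(1.51041) = 0.179093
Cc * H / (1 + e0) = 0.45 * 5.7 / (1 + 0.87) = 1.37166
Sc = 1.37166 * 0.179093
Sc = 0.2457 m


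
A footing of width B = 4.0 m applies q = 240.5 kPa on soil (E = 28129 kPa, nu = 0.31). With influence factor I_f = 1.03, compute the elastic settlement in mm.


Using Se = q * B * (1 - nu^2) * I_f / E
1 - nu^2 = 1 - 0.31^2 = 0.9039
Se = 240.5 * 4.0 * 0.9039 * 1.03 / 28129
Se = 0.031840 m
Convert to mm: Se = 0.031840 * 1000 = 31.84 mm


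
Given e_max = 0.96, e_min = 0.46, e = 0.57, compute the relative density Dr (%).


Using Dr = (e_max - e) / (e_max - e_min) * 100
e_max - e = 0.96 - 0.57 = 0.39
e_max - e_min = 0.96 - 0.46 = 0.5
Dr = 0.39 / 0.5 * 100
Dr = 78.0 %


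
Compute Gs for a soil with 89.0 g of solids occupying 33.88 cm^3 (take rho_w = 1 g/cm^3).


Result: 2.627

Derivation:
Using Gs = m_s / (V_s * rho_w)
Since rho_w = 1 g/cm^3:
Gs = 89.0 / 33.88
Gs = 2.627


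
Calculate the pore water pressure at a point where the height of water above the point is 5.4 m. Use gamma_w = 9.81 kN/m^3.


Result: 52.97 kPa

Derivation:
Using u = gamma_w * h_w
u = 9.81 * 5.4
u = 52.97 kPa


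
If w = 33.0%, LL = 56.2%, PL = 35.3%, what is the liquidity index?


First compute the plasticity index:
PI = LL - PL = 56.2 - 35.3 = 20.9
Then compute the liquidity index:
LI = (w - PL) / PI
LI = (33.0 - 35.3) / 20.9
LI = -0.11


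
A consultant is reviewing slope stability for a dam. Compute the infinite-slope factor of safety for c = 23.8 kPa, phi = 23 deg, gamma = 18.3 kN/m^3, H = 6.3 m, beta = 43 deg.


Using Fs = c / (gamma*H*sin(beta)*cos(beta)) + tan(phi)/tan(beta)
Cohesion contribution = 23.8 / (18.3*6.3*sin(43)*cos(43))
Cohesion contribution = 0.41388
Friction contribution = tan(23)/tan(43) = 0.455194
Fs = 0.41388 + 0.455194
Fs = 0.869


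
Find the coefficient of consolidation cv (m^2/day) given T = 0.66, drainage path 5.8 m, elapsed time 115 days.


Using cv = T * H_dr^2 / t
H_dr^2 = 5.8^2 = 33.64
cv = 0.66 * 33.64 / 115
cv = 0.19306 m^2/day


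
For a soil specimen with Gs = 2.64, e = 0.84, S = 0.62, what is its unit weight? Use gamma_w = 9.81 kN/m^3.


Using gamma = gamma_w * (Gs + S*e) / (1 + e)
Numerator: Gs + S*e = 2.64 + 0.62*0.84 = 3.1608
Denominator: 1 + e = 1 + 0.84 = 1.84
gamma = 9.81 * 3.1608 / 1.84
gamma = 16.852 kN/m^3


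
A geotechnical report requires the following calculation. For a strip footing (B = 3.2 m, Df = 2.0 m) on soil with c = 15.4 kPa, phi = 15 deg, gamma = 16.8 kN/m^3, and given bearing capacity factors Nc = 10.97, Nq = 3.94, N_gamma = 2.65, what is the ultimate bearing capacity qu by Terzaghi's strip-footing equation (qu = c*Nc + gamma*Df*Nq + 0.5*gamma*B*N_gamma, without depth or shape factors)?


Result: 372.55 kPa

Derivation:
Compute qu = c*Nc + gamma*Df*Nq + 0.5*gamma*B*N_gamma
Term 1: 15.4 * 10.97 = 168.938
Term 2: 16.8 * 2.0 * 3.94 = 132.384
Term 3: 0.5 * 16.8 * 3.2 * 2.65 = 71.232
qu = 168.938 + 132.384 + 71.232
qu = 372.55 kPa


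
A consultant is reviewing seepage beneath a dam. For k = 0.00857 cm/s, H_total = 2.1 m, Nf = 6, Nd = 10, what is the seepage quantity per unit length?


Convert k to m/s for unit consistency with H:
k = 0.00857 cm/s = 0.00857 / 100 m/s = 8.57e-05 m/s
Using q = k * H * Nf / Nd
Nf / Nd = 6 / 10 = 0.6
q = 8.57e-05 * 2.1 * 0.6
q = 0.000108 m^3/s per m


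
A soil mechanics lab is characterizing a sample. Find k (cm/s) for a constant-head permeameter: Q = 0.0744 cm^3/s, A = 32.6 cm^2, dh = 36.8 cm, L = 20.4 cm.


Compute hydraulic gradient:
i = dh / L = 36.8 / 20.4 = 1.80392
Then apply Darcy's law:
k = Q / (A * i)
k = 0.0744 / (32.6 * 1.80392)
k = 0.0744 / 58.8078
k = 0.001265 cm/s


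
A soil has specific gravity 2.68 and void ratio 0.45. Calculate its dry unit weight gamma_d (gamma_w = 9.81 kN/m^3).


Using gamma_d = Gs * gamma_w / (1 + e)
gamma_d = 2.68 * 9.81 / (1 + 0.45)
gamma_d = 2.68 * 9.81 / 1.45
gamma_d = 18.132 kN/m^3


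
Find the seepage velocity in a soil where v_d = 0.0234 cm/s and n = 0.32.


Using v_s = v_d / n
v_s = 0.0234 / 0.32
v_s = 0.07312 cm/s


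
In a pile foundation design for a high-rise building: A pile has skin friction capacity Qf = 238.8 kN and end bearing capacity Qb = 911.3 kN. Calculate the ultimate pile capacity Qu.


Using Qu = Qf + Qb
Qu = 238.8 + 911.3
Qu = 1150.1 kN


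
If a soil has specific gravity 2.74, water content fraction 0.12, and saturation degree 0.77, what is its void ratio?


Using the relation e = Gs * w / S
e = 2.74 * 0.12 / 0.77
e = 0.427
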